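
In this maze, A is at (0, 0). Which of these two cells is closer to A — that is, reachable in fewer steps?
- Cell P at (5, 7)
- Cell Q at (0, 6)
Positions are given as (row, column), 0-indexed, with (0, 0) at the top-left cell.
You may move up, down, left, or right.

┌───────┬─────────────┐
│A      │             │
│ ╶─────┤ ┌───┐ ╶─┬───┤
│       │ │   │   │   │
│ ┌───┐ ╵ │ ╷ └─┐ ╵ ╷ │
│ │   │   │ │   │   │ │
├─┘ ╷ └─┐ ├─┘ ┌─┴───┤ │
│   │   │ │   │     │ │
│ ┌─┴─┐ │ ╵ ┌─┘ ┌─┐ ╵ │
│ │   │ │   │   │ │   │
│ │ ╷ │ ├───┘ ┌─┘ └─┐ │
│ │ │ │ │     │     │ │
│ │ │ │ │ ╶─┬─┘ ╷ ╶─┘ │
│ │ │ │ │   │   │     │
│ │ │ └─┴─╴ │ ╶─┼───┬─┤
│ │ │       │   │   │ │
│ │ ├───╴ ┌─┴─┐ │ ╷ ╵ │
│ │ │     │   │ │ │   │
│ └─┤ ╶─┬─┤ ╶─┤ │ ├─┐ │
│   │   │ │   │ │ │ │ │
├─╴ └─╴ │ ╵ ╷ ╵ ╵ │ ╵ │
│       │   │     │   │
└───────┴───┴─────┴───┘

Shortest path A → P at (5, 7): 26 steps
Shortest path A → Q at (0, 6): 10 steps

Q is closer (10 steps vs 26 steps).

Path to P:

┌───────┬─────────────┐
│A      │↱ → → ↓      │
│ ╶─────┤ ┌───┐ ╶─┬───┤
│↳ → → ↓│↑│   │↳ ↓│↱ ↓│
│ ┌───┐ ╵ │ ╷ └─┐ ╵ ╷ │
│ │   │↳ ↑│ │   │↳ ↑│↓│
├─┘ ╷ └─┐ ├─┘ ┌─┴───┤ │
│   │   │ │   │     │↓│
│ ┌─┴─┐ │ ╵ ┌─┘ ┌─┐ ╵ │
│ │   │ │   │   │ │  ↓│
│ │ ╷ │ ├───┘ ┌─┘ └─┐ │
│ │ │ │ │     │P ↰  │↓│
│ │ │ │ │ ╶─┬─┘ ╷ ╶─┘ │
│ │ │ │ │   │   │↑ ← ↲│
│ │ │ └─┴─╴ │ ╶─┼───┬─┤
│ │ │       │   │   │ │
│ │ ├───╴ ┌─┴─┐ │ ╷ ╵ │
│ │ │     │   │ │ │   │
│ └─┤ ╶─┬─┤ ╶─┤ │ ├─┐ │
│   │   │ │   │ │ │ │ │
├─╴ └─╴ │ ╵ ╷ ╵ ╵ │ ╵ │
│       │   │     │   │
└───────┴───┴─────┴───┘

Path to Q:

┌───────┬─────────────┐
│A      │↱ → Q        │
│ ╶─────┤ ┌───┐ ╶─┬───┤
│↳ → → ↓│↑│   │   │   │
│ ┌───┐ ╵ │ ╷ └─┐ ╵ ╷ │
│ │   │↳ ↑│ │   │   │ │
├─┘ ╷ └─┐ ├─┘ ┌─┴───┤ │
│   │   │ │   │     │ │
│ ┌─┴─┐ │ ╵ ┌─┘ ┌─┐ ╵ │
│ │   │ │   │   │ │   │
│ │ ╷ │ ├───┘ ┌─┘ └─┐ │
│ │ │ │ │     │     │ │
│ │ │ │ │ ╶─┬─┘ ╷ ╶─┘ │
│ │ │ │ │   │   │     │
│ │ │ └─┴─╴ │ ╶─┼───┬─┤
│ │ │       │   │   │ │
│ │ ├───╴ ┌─┴─┐ │ ╷ ╵ │
│ │ │     │   │ │ │   │
│ └─┤ ╶─┬─┤ ╶─┤ │ ├─┐ │
│   │   │ │   │ │ │ │ │
├─╴ └─╴ │ ╵ ╷ ╵ ╵ │ ╵ │
│       │   │     │   │
└───────┴───┴─────┴───┘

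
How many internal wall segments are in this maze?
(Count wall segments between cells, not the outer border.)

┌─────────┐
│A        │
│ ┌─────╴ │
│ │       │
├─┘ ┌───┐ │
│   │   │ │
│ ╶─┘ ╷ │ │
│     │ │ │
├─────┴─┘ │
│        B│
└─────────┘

Counting internal wall segments:
Total internal walls: 16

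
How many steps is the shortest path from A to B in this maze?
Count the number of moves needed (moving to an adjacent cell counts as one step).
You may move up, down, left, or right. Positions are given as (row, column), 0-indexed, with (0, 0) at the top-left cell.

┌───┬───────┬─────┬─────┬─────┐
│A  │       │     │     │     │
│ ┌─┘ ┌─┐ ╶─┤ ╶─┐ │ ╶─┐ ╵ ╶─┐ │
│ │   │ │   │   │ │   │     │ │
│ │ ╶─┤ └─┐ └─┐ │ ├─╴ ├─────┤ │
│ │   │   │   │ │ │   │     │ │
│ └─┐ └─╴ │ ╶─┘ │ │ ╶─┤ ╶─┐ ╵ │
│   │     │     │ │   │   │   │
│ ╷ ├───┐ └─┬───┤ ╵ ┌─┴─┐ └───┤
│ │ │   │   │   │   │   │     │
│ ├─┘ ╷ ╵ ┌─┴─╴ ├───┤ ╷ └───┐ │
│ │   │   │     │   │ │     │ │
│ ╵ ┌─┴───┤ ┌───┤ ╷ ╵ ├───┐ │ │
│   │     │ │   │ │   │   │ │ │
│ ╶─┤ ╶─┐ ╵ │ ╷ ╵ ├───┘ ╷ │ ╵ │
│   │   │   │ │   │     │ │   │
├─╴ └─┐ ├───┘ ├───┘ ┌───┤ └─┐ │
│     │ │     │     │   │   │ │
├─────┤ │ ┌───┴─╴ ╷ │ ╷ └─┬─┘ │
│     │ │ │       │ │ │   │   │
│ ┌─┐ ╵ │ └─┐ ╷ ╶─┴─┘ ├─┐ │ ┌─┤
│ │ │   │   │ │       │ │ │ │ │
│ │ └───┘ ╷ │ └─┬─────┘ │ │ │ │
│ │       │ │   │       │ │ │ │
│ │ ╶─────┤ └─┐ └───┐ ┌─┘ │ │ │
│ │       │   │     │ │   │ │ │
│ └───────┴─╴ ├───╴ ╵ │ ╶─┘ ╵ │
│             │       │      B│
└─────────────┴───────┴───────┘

Using BFS to find shortest path:
Start: (0, 0), End: (13, 14)
Path found:
(0,0) → (1,0) → (2,0) → (3,0) → (4,0) → (5,0) → (6,0) → (6,1) → (5,1) → (5,2) → (4,2) → (4,3) → (5,3) → (5,4) → (4,4) → (3,4) → (3,3) → (3,2) → (2,2) → (2,1) → (1,1) → (1,2) → (0,2) → (0,3) → (0,4) → (1,4) → (1,5) → (2,5) → (3,5) → (3,6) → (3,7) → (2,7) → (1,7) → (1,6) → (0,6) → (0,7) → (0,8) → (1,8) → (2,8) → (3,8) → (4,8) → (4,9) → (3,9) → (2,9) → (2,10) → (1,10) → (1,9) → (0,9) → (0,10) → (0,11) → (1,11) → (1,12) → (0,12) → (0,13) → (0,14) → (1,14) → (2,14) → (3,14) → (3,13) → (2,13) → (2,12) → (2,11) → (3,11) → (3,12) → (4,12) → (4,13) → (4,14) → (5,14) → (6,14) → (7,14) → (8,14) → (9,14) → (9,13) → (10,13) → (11,13) → (12,13) → (13,13) → (13,14)
Number of steps: 77

Solution:

┌───┬───────┬─────┬─────┬─────┐
│A  │↱ → ↓  │↱ → ↓│↱ → ↓│↱ → ↓│
│ ┌─┘ ┌─┐ ╶─┤ ╶─┐ │ ╶─┐ ╵ ╶─┐ │
│↓│↱ ↑│ │↳ ↓│↑ ↰│↓│↑ ↰│↳ ↑  │↓│
│ │ ╶─┤ └─┐ └─┐ │ ├─╴ ├─────┤ │
│↓│↑ ↰│   │↓  │↑│↓│↱ ↑│↓ ← ↰│↓│
│ └─┐ └─╴ │ ╶─┘ │ │ ╶─┤ ╶─┐ ╵ │
│↓  │↑ ← ↰│↳ → ↑│↓│↑  │↳ ↓│↑ ↲│
│ ╷ ├───┐ └─┬───┤ ╵ ┌─┴─┐ └───┤
│↓│ │↱ ↓│↑  │   │↳ ↑│   │↳ → ↓│
│ ├─┘ ╷ ╵ ┌─┴─╴ ├───┤ ╷ └───┐ │
│↓│↱ ↑│↳ ↑│     │   │ │     │↓│
│ ╵ ┌─┴───┤ ┌───┤ ╷ ╵ ├───┐ │ │
│↳ ↑│     │ │   │ │   │   │ │↓│
│ ╶─┤ ╶─┐ ╵ │ ╷ ╵ ├───┘ ╷ │ ╵ │
│   │   │   │ │   │     │ │  ↓│
├─╴ └─┐ ├───┘ ├───┘ ┌───┤ └─┐ │
│     │ │     │     │   │   │↓│
├─────┤ │ ┌───┴─╴ ╷ │ ╷ └─┬─┘ │
│     │ │ │       │ │ │   │↓ ↲│
│ ┌─┐ ╵ │ └─┐ ╷ ╶─┴─┘ ├─┐ │ ┌─┤
│ │ │   │   │ │       │ │ │↓│ │
│ │ └───┘ ╷ │ └─┬─────┘ │ │ │ │
│ │       │ │   │       │ │↓│ │
│ │ ╶─────┤ └─┐ └───┐ ┌─┘ │ │ │
│ │       │   │     │ │   │↓│ │
│ └───────┴─╴ ├───╴ ╵ │ ╶─┘ ╵ │
│             │       │    ↳ B│
└─────────────┴───────┴───────┘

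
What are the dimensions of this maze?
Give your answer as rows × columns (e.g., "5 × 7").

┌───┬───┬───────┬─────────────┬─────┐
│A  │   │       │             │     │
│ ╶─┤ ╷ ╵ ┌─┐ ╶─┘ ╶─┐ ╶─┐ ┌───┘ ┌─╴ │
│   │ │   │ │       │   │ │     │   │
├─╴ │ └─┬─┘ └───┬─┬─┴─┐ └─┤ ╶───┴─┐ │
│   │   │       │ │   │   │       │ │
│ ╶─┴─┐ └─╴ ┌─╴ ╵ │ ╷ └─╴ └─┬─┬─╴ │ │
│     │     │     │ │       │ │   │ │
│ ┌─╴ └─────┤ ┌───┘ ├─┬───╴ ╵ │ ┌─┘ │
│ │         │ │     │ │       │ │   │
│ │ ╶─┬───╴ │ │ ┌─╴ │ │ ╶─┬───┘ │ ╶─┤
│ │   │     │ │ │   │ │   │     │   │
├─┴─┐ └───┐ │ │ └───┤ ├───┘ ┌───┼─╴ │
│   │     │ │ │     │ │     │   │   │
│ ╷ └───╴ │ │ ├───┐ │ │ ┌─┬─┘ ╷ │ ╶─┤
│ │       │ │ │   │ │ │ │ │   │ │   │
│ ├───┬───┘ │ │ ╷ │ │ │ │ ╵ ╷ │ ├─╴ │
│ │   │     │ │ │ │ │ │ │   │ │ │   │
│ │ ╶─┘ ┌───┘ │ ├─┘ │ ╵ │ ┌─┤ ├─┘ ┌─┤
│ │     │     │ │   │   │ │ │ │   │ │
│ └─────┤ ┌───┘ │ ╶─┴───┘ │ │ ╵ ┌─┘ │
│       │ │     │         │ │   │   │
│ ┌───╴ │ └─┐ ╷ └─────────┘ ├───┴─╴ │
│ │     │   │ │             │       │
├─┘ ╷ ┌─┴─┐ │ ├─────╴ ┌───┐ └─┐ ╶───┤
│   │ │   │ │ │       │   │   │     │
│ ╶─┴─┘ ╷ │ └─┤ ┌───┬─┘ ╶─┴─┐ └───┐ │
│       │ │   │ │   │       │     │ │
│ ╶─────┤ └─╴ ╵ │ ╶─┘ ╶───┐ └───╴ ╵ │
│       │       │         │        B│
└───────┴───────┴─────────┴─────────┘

Counting the maze dimensions:
Rows (vertical): 15
Columns (horizontal): 18
Dimensions: 15 × 18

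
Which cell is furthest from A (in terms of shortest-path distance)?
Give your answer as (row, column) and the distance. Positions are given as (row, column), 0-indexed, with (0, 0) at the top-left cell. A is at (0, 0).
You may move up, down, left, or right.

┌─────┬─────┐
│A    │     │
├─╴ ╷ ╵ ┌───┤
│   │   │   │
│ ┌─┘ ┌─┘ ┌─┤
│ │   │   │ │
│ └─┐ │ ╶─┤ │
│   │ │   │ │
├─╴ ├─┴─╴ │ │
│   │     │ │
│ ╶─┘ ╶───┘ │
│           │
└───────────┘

Computing BFS distances from A to all cells:
Furthest cell: (1, 5)
Distance: 20 steps

Path from A to the furthest cell:

┌─────┬─────┐
│A ↓  │     │
├─╴ ╷ ╵ ┌───┤
│↓ ↲│   │↱ B│
│ ┌─┘ ┌─┘ ┌─┤
│↓│   │↱ ↑│ │
│ └─┐ │ ╶─┤ │
│↳ ↓│ │↑ ↰│ │
├─╴ ├─┴─╴ │ │
│↓ ↲│↱ → ↑│ │
│ ╶─┘ ╶───┘ │
│↳ → ↑      │
└───────────┘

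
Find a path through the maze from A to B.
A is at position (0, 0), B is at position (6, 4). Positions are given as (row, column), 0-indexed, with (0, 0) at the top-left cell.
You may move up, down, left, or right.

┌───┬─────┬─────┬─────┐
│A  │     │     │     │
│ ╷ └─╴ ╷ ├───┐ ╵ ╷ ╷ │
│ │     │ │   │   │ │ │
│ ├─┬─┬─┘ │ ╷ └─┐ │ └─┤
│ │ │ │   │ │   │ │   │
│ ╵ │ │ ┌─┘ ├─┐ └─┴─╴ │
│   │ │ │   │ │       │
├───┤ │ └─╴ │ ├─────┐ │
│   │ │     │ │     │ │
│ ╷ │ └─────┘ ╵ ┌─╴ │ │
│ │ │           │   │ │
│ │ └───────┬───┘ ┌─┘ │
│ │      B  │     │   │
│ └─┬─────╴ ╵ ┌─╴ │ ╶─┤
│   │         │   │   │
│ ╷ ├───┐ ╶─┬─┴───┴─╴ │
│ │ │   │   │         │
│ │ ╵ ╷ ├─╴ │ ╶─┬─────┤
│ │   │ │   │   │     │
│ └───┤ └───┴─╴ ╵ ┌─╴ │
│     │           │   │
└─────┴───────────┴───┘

Finding the shortest path from (0, 0) to (6, 4):
Path length: 58 steps
Directions: right → down → right → right → up → right → down → down → left → down → down → right → right → up → up → up → right → down → right → down → right → right → right → down → down → down → left → down → right → down → left → left → left → left → down → right → down → left → left → left → left → up → up → left → down → left → up → up → left → up → up → up → right → down → down → right → right → right

Solution:

┌───┬─────┬─────┬─────┐
│A ↓│  ↱ ↓│     │     │
│ ╷ └─╴ ╷ ├───┐ ╵ ╷ ╷ │
│ │↳ → ↑│↓│↱ ↓│   │ │ │
│ ├─┬─┬─┘ │ ╷ └─┐ │ └─┤
│ │ │ │↓ ↲│↑│↳ ↓│ │   │
│ ╵ │ │ ┌─┘ ├─┐ └─┴─╴ │
│   │ │↓│  ↑│ │↳ → → ↓│
├───┤ │ └─╴ │ ├─────┐ │
│↱ ↓│ │↳ → ↑│ │     │↓│
│ ╷ │ └─────┘ ╵ ┌─╴ │ │
│↑│↓│           │   │↓│
│ │ └───────┬───┘ ┌─┘ │
│↑│↳ → → B  │     │↓ ↲│
│ └─┬─────╴ ╵ ┌─╴ │ ╶─┤
│↑ ↰│         │   │↳ ↓│
│ ╷ ├───┐ ╶─┬─┴───┴─╴ │
│ │↑│↓ ↰│   │↓ ← ← ← ↲│
│ │ ╵ ╷ ├─╴ │ ╶─┬─────┤
│ │↑ ↲│↑│   │↳ ↓│     │
│ └───┤ └───┴─╴ ╵ ┌─╴ │
│     │↑ ← ← ← ↲  │   │
└─────┴───────────┴───┘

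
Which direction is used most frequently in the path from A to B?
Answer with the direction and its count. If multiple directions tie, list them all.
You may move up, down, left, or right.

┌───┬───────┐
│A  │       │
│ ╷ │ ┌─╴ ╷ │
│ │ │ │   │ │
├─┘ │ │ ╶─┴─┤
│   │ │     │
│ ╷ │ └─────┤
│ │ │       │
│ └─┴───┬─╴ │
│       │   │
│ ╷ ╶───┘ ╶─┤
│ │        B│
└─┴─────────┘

Directions: right, down, down, left, down, down, right, down, right, right, right, right
Counts: {'right': 6, 'down': 5, 'left': 1}
Most common: right (6 times)

Solution:

┌───┬───────┐
│A ↓│       │
│ ╷ │ ┌─╴ ╷ │
│ │↓│ │   │ │
├─┘ │ │ ╶─┴─┤
│↓ ↲│ │     │
│ ╷ │ └─────┤
│↓│ │       │
│ └─┴───┬─╴ │
│↳ ↓    │   │
│ ╷ ╶───┘ ╶─┤
│ │↳ → → → B│
└─┴─────────┘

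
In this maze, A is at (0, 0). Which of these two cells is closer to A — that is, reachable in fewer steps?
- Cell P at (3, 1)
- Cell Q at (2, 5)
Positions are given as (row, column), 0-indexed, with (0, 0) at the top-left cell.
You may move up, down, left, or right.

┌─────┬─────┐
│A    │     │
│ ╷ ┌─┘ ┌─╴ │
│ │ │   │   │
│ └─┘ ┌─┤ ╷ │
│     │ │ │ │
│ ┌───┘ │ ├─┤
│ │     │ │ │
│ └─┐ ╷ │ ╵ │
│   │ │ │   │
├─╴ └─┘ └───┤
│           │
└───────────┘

Shortest path A → P at (3, 1): 12 steps
Shortest path A → Q at (2, 5): 11 steps

Q is closer (11 steps vs 12 steps).

Path to P:

┌─────┬─────┐
│A    │     │
│ ╷ ┌─┘ ┌─╴ │
│↓│ │   │   │
│ └─┘ ┌─┤ ╷ │
│↓    │ │ │ │
│ ┌───┘ │ ├─┤
│↓│P ← ↰│ │ │
│ └─┐ ╷ │ ╵ │
│↳ ↓│ │↑│   │
├─╴ └─┘ └───┤
│  ↳ → ↑    │
└───────────┘

Path to Q:

┌─────┬─────┐
│A    │↱ → ↓│
│ ╷ ┌─┘ ┌─╴ │
│↓│ │↱ ↑│  ↓│
│ └─┘ ┌─┤ ╷ │
│↳ → ↑│ │ │Q│
│ ┌───┘ │ ├─┤
│ │     │ │ │
│ └─┐ ╷ │ ╵ │
│   │ │ │   │
├─╴ └─┘ └───┤
│           │
└───────────┘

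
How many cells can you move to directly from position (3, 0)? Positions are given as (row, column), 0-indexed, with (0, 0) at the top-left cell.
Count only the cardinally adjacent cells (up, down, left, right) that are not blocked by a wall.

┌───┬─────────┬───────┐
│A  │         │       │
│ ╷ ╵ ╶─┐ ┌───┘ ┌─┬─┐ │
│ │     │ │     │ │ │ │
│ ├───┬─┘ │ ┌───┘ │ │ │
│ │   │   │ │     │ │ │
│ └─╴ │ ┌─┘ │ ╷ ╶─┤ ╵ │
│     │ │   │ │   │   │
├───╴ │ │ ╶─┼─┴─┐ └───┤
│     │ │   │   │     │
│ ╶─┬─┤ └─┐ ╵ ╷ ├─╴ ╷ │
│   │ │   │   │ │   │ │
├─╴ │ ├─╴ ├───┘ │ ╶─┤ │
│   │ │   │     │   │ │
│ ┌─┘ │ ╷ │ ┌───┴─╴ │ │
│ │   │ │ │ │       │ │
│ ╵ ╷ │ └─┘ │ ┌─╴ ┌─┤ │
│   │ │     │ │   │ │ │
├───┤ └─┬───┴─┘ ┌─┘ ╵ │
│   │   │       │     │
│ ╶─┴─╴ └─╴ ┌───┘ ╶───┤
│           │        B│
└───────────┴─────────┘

Checking passable neighbors of (3, 0):
Neighbors: (2, 0), (3, 1)
Count: 2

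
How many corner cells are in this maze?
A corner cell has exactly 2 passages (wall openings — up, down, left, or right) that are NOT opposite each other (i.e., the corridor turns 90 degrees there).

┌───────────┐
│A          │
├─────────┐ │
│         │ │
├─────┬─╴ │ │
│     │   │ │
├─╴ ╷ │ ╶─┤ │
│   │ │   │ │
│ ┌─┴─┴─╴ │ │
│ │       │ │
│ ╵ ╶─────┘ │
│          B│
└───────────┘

Counting corner cells (2 non-opposite passages):
Total corners: 13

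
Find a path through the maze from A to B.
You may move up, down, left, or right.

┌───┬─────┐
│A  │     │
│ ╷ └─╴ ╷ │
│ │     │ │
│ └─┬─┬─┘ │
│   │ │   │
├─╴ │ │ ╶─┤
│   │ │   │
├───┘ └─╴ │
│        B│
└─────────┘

Finding the shortest path through the maze:
Path length: 12 steps
Directions: right → down → right → right → up → right → down → down → left → down → right → down

Solution:

┌───┬─────┐
│A ↓│  ↱ ↓│
│ ╷ └─╴ ╷ │
│ │↳ → ↑│↓│
│ └─┬─┬─┘ │
│   │ │↓ ↲│
├─╴ │ │ ╶─┤
│   │ │↳ ↓│
├───┘ └─╴ │
│        B│
└─────────┘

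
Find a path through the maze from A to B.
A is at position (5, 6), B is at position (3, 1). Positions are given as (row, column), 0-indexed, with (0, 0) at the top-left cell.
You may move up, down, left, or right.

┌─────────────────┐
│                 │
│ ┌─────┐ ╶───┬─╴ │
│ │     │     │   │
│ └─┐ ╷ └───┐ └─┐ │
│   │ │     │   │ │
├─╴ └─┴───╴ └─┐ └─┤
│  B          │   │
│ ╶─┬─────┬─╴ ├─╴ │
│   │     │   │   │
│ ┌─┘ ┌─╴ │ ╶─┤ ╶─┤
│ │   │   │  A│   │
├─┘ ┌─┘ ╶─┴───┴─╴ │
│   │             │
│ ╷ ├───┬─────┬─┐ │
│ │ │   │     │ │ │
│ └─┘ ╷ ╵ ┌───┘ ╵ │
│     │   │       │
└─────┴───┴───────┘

Finding the shortest path from (5, 6) to (3, 1):
Path length: 9 steps
Directions: left → up → right → up → left → left → left → left → left

Solution:

┌─────────────────┐
│                 │
│ ┌─────┐ ╶───┬─╴ │
│ │     │     │   │
│ └─┐ ╷ └───┐ └─┐ │
│   │ │     │   │ │
├─╴ └─┴───╴ └─┐ └─┤
│  B ← ← ← ← ↰│   │
│ ╶─┬─────┬─╴ ├─╴ │
│   │     │↱ ↑│   │
│ ┌─┘ ┌─╴ │ ╶─┤ ╶─┤
│ │   │   │↑ A│   │
├─┘ ┌─┘ ╶─┴───┴─╴ │
│   │             │
│ ╷ ├───┬─────┬─┐ │
│ │ │   │     │ │ │
│ └─┘ ╷ ╵ ┌───┘ ╵ │
│     │   │       │
└─────┴───┴───────┘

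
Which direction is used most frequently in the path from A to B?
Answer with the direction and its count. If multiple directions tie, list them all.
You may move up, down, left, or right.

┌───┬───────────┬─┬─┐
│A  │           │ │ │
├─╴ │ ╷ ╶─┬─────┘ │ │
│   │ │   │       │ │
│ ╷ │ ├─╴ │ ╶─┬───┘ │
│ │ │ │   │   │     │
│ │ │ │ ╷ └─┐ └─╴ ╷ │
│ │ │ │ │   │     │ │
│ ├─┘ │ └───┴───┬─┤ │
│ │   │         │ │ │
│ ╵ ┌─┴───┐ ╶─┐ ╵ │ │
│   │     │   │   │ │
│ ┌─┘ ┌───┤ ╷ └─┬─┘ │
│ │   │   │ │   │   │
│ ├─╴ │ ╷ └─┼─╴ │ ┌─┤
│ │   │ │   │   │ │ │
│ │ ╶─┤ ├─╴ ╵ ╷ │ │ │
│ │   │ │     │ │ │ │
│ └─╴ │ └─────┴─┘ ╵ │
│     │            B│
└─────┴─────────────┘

Directions: right, down, left, down, down, down, down, right, up, right, up, up, up, up, right, down, right, down, left, down, down, right, right, down, right, down, right, down, left, down, left, up, left, up, left, down, down, down, right, right, right, right, right, right
Counts: {'right': 15, 'down': 16, 'left': 6, 'up': 7}
Most common: down (16 times)

Solution:

┌───┬───────────┬─┬─┐
│A ↓│↱ ↓        │ │ │
├─╴ │ ╷ ╶─┬─────┘ │ │
│↓ ↲│↑│↳ ↓│       │ │
│ ╷ │ ├─╴ │ ╶─┬───┘ │
│↓│ │↑│↓ ↲│   │     │
│ │ │ │ ╷ └─┐ └─╴ ╷ │
│↓│ │↑│↓│   │     │ │
│ ├─┘ │ └───┴───┬─┤ │
│↓│↱ ↑│↳ → ↓    │ │ │
│ ╵ ┌─┴───┐ ╶─┐ ╵ │ │
│↳ ↑│     │↳ ↓│   │ │
│ ┌─┘ ┌───┤ ╷ └─┬─┘ │
│ │   │↓ ↰│ │↳ ↓│   │
│ ├─╴ │ ╷ └─┼─╴ │ ┌─┤
│ │   │↓│↑ ↰│↓ ↲│ │ │
│ │ ╶─┤ ├─╴ ╵ ╷ │ │ │
│ │   │↓│  ↑ ↲│ │ │ │
│ └─╴ │ └─────┴─┘ ╵ │
│     │↳ → → → → → B│
└─────┴─────────────┘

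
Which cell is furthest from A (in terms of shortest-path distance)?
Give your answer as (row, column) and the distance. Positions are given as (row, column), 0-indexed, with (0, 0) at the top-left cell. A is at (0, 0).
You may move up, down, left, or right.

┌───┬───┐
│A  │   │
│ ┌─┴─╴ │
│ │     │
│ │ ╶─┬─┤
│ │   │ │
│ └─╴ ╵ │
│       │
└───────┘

Computing BFS distances from A to all cells:
Furthest cell: (0, 2)
Distance: 12 steps

Path from A to the furthest cell:

┌───┬───┐
│A  │B ↰│
│ ┌─┴─╴ │
│↓│↱ → ↑│
│ │ ╶─┬─┤
│↓│↑ ↰│ │
│ └─╴ ╵ │
│↳ → ↑  │
└───────┘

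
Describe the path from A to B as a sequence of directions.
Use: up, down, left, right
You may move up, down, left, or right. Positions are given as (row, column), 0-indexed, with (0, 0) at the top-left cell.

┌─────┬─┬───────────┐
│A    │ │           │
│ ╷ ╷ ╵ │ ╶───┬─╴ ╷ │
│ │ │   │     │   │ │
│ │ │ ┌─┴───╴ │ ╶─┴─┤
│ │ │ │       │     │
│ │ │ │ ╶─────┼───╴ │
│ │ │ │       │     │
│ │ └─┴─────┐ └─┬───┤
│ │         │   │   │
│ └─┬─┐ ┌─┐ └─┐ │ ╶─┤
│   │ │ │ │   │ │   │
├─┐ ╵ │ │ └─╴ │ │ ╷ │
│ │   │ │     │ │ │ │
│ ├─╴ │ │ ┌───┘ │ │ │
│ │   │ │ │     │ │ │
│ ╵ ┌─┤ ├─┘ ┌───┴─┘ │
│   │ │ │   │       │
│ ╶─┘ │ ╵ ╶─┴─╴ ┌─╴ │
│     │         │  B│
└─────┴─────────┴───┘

Finding the path and converting it to directions:
Path through cells: (0,0) → (0,1) → (1,1) → (2,1) → (3,1) → (4,1) → (4,2) → (4,3) → (5,3) → (6,3) → (7,3) → (8,3) → (9,3) → (9,4) → (9,5) → (9,6) → (9,7) → (8,7) → (8,8) → (8,9) → (9,9)
Directions: right, down, down, down, down, right, right, down, down, down, down, down, right, right, right, right, up, right, right, down

Solution:

┌─────┬─┬───────────┐
│A ↓  │ │           │
│ ╷ ╷ ╵ │ ╶───┬─╴ ╷ │
│ │↓│   │     │   │ │
│ │ │ ┌─┴───╴ │ ╶─┴─┤
│ │↓│ │       │     │
│ │ │ │ ╶─────┼───╴ │
│ │↓│ │       │     │
│ │ └─┴─────┐ └─┬───┤
│ │↳ → ↓    │   │   │
│ └─┬─┐ ┌─┐ └─┐ │ ╶─┤
│   │ │↓│ │   │ │   │
├─┐ ╵ │ │ └─╴ │ │ ╷ │
│ │   │↓│     │ │ │ │
│ ├─╴ │ │ ┌───┘ │ │ │
│ │   │↓│ │     │ │ │
│ ╵ ┌─┤ ├─┘ ┌───┴─┘ │
│   │ │↓│   │  ↱ → ↓│
│ ╶─┘ │ ╵ ╶─┴─╴ ┌─╴ │
│     │↳ → → → ↑│  B│
└─────┴─────────┴───┘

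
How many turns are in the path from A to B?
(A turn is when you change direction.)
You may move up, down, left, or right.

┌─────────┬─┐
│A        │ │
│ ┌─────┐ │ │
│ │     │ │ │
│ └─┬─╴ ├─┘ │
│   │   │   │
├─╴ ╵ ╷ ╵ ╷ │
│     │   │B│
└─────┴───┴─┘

Directions: down, down, right, down, right, up, right, down, right, up, right, down
Number of turns: 10

Solution:

┌─────────┬─┐
│A        │ │
│ ┌─────┐ │ │
│↓│     │ │ │
│ └─┬─╴ ├─┘ │
│↳ ↓│↱ ↓│↱ ↓│
├─╴ ╵ ╷ ╵ ╷ │
│  ↳ ↑│↳ ↑│B│
└─────┴───┴─┘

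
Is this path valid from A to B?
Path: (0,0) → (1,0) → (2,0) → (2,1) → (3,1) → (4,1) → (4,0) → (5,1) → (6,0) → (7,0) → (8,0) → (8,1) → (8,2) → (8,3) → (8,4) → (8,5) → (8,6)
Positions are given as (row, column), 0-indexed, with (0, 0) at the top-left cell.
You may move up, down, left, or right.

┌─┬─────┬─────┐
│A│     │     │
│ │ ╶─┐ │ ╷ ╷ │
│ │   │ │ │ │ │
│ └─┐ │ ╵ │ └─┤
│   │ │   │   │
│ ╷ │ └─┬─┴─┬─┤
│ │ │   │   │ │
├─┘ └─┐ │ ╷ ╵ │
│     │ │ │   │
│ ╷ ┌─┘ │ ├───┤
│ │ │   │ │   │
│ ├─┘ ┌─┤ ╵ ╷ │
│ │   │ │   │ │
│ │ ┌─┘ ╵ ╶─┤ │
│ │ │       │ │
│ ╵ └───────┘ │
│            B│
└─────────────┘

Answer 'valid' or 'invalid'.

Checking path validity:
Result: Invalid move at step 7: cannot move from (4, 0) to (5, 1).

invalid

Correct solution:

┌─┬─────┬─────┐
│A│     │     │
│ │ ╶─┐ │ ╷ ╷ │
│↓│   │ │ │ │ │
│ └─┐ │ ╵ │ └─┤
│↳ ↓│ │   │   │
│ ╷ │ └─┬─┴─┬─┤
│ │↓│   │   │ │
├─┘ └─┐ │ ╷ ╵ │
│↓ ↲  │ │ │   │
│ ╷ ┌─┘ │ ├───┤
│↓│ │   │ │   │
│ ├─┘ ┌─┤ ╵ ╷ │
│↓│   │ │   │ │
│ │ ┌─┘ ╵ ╶─┤ │
│↓│ │       │ │
│ ╵ └───────┘ │
│↳ → → → → → B│
└─────────────┘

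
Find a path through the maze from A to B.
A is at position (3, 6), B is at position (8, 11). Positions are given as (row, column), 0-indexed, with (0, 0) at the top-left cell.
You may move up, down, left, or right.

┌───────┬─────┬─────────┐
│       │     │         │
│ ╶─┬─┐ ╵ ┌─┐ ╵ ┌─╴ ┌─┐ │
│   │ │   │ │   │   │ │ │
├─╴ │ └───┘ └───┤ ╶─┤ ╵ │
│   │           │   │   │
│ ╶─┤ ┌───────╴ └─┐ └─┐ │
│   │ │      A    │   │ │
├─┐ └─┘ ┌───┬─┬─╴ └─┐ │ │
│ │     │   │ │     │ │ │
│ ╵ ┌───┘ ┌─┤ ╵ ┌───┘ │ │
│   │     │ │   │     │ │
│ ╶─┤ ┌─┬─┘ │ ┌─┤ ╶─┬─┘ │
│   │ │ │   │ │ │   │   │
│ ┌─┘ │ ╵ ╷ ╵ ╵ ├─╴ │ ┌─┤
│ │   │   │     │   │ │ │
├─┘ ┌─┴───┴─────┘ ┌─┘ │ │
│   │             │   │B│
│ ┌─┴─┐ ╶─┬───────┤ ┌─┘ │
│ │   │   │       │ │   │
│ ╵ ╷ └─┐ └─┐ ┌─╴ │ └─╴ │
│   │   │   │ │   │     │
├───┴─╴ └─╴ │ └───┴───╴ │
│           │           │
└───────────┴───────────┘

Finding the shortest path from (3, 6) to (8, 11):
Path length: 44 steps
Directions: left → left → left → down → left → left → up → left → up → right → up → left → up → right → right → right → down → right → up → right → right → down → right → up → right → right → right → right → down → down → down → down → down → down → left → down → down → left → down → down → right → right → up → up

Solution:

┌───────┬─────┬─────────┐
│↱ → → ↓│↱ → ↓│↱ → → → ↓│
│ ╶─┬─┐ ╵ ┌─┐ ╵ ┌─╴ ┌─┐ │
│↑ ↰│ │↳ ↑│ │↳ ↑│   │ │↓│
├─╴ │ └───┘ └───┤ ╶─┤ ╵ │
│↱ ↑│           │   │  ↓│
│ ╶─┤ ┌───────╴ └─┐ └─┐ │
│↑ ↰│ │↓ ← ← A    │   │↓│
├─┐ └─┘ ┌───┬─┬─╴ └─┐ │ │
│ │↑ ← ↲│   │ │     │ │↓│
│ ╵ ┌───┘ ┌─┤ ╵ ┌───┘ │ │
│   │     │ │   │     │↓│
│ ╶─┤ ┌─┬─┘ │ ┌─┤ ╶─┬─┘ │
│   │ │ │   │ │ │   │↓ ↲│
│ ┌─┘ │ ╵ ╷ ╵ ╵ ├─╴ │ ┌─┤
│ │   │   │     │   │↓│ │
├─┘ ┌─┴───┴─────┘ ┌─┘ │ │
│   │             │↓ ↲│B│
│ ┌─┴─┐ ╶─┬───────┤ ┌─┘ │
│ │   │   │       │↓│  ↑│
│ ╵ ╷ └─┐ └─┐ ┌─╴ │ └─╴ │
│   │   │   │ │   │↳ → ↑│
├───┴─╴ └─╴ │ └───┴───╴ │
│           │           │
└───────────┴───────────┘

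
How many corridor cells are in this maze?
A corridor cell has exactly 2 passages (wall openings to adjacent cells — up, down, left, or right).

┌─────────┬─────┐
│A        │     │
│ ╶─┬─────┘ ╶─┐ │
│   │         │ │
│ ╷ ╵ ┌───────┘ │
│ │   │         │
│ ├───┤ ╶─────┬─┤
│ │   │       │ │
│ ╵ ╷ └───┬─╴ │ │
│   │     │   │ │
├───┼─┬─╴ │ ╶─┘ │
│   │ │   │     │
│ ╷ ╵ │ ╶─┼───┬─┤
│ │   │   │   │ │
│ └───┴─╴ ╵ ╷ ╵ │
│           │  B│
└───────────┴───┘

Counting cells with exactly 2 passages:
Total corridor cells: 56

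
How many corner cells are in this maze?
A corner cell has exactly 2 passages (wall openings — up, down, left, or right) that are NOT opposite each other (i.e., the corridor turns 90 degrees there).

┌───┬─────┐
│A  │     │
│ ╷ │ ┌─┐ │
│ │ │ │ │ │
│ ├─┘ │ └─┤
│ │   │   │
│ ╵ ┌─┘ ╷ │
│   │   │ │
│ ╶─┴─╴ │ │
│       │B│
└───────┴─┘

Counting corner cells (2 non-opposite passages):
Total corners: 10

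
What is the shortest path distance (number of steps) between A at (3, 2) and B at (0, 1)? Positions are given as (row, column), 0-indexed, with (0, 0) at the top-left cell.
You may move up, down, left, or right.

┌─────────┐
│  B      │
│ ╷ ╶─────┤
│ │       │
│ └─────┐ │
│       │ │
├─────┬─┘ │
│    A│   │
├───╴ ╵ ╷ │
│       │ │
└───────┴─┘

Finding path from (3, 2) to (0, 1):
Path: (3,2) → (4,2) → (4,3) → (3,3) → (3,4) → (2,4) → (1,4) → (1,3) → (1,2) → (1,1) → (0,1)
Distance: 10 steps

Solution:

┌─────────┐
│  B      │
│ ╷ ╶─────┤
│ │↑ ← ← ↰│
│ └─────┐ │
│       │↑│
├─────┬─┘ │
│    A│↱ ↑│
├───╴ ╵ ╷ │
│    ↳ ↑│ │
└───────┴─┘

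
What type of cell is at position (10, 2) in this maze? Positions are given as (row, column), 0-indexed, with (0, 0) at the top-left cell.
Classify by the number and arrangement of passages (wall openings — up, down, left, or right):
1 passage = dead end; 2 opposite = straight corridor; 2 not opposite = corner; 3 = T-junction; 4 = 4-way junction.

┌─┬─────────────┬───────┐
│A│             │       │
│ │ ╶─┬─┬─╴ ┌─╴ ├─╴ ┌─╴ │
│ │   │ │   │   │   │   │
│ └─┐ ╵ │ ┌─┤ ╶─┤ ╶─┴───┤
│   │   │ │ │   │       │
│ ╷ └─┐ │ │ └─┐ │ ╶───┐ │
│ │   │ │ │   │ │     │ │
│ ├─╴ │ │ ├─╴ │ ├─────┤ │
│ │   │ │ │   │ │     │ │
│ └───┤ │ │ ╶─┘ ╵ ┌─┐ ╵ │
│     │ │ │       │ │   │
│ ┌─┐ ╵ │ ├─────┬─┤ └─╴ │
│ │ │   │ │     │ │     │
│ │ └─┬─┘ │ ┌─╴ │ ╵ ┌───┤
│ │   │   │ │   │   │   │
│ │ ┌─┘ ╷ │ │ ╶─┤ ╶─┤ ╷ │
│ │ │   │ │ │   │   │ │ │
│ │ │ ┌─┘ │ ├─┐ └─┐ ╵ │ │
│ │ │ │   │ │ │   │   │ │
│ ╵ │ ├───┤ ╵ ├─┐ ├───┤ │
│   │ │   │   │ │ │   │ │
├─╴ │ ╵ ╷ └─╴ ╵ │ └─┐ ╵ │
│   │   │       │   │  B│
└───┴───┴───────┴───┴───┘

Checking cell at (10, 2):
Number of passages: 2
Cell type: straight corridor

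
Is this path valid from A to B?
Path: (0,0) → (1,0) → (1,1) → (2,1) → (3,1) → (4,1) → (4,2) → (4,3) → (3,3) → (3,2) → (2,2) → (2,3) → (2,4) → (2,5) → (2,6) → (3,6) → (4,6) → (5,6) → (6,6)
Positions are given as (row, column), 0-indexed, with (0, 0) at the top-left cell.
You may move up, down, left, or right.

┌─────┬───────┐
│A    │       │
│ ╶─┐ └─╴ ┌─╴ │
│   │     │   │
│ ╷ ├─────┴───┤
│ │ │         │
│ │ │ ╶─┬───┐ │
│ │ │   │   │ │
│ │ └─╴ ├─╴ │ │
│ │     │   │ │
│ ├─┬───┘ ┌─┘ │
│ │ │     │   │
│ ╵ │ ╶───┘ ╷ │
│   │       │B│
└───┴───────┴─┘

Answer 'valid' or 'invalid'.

Checking path validity:
Result: All consecutive moves are passable.

valid

Correct solution:

┌─────┬───────┐
│A    │       │
│ ╶─┐ └─╴ ┌─╴ │
│↳ ↓│     │   │
│ ╷ ├─────┴───┤
│ │↓│↱ → → → ↓│
│ │ │ ╶─┬───┐ │
│ │↓│↑ ↰│   │↓│
│ │ └─╴ ├─╴ │ │
│ │↳ → ↑│   │↓│
│ ├─┬───┘ ┌─┘ │
│ │ │     │  ↓│
│ ╵ │ ╶───┘ ╷ │
│   │       │B│
└───┴───────┴─┘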